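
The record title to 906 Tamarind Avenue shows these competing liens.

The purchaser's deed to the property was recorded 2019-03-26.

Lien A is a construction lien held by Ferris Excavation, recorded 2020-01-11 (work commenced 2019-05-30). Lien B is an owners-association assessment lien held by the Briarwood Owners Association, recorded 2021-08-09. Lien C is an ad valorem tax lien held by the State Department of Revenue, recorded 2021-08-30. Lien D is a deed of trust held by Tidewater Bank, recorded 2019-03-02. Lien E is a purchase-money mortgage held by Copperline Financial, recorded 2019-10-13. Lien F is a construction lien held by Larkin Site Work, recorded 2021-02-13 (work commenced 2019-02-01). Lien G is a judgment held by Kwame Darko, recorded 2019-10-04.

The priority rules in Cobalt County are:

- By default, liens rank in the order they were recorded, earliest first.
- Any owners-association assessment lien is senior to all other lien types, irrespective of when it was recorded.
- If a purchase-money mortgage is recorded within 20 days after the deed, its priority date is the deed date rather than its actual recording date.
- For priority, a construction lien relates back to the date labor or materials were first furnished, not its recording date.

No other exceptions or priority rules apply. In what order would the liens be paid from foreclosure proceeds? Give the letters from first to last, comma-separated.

B, F, D, A, G, E, C

Adjusting effective dates: A is treated as recorded 2019-05-30, the work-commencement date; E was recorded 201 days after the deed — beyond 20 days — so no relation-back applies; F is treated as recorded 2019-02-01, the work-commencement date.
As an owners-association assessment lien, B is senior to every other lien.
Remaining liens by effective date: F (2019-02-01), D (2019-03-02), A (2019-05-30), G (2019-10-04), E (2019-10-13), C (2021-08-30).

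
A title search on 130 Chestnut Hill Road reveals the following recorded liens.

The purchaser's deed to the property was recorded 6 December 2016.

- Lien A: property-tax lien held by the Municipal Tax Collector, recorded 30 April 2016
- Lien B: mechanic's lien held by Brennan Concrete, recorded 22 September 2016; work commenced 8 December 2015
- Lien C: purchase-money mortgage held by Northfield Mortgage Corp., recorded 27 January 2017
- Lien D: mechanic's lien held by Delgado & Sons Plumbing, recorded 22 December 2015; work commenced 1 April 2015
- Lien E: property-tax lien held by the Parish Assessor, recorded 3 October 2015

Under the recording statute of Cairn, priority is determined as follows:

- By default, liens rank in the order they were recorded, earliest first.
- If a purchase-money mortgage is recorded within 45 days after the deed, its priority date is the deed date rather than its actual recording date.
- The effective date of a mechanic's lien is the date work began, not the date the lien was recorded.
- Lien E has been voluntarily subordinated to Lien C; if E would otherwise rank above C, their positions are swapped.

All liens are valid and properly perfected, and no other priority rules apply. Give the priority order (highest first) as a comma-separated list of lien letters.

D, C, B, A, E

Adjusting effective dates: B relates back to 8 December 2015 (work commenced); C missed the 45-day window (52 days after the deed), so its recording date stands; D's effective date is 1 April 2015, when work began.
By effective date, earliest first: D (1 April 2015), E (3 October 2015), B (8 December 2015), A (30 April 2016), C (27 January 2017).
Because E would otherwise rank above C, the subordination swaps them.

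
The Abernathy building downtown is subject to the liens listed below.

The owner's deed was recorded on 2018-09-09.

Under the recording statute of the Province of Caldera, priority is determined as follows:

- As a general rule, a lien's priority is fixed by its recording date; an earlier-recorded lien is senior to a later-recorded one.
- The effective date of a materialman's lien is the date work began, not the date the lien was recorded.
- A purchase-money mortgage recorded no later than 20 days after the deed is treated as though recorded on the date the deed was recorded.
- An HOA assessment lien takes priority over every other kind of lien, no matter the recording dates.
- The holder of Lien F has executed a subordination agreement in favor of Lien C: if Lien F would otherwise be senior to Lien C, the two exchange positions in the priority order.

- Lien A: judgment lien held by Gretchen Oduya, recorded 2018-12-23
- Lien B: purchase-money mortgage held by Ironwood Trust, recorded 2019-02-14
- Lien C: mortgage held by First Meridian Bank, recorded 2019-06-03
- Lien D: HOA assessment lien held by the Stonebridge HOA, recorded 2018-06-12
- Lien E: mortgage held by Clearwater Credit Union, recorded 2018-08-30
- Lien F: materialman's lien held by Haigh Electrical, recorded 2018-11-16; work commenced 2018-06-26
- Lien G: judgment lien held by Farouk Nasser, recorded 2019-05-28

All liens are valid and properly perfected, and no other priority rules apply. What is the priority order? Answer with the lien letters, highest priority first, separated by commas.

D, C, E, A, B, G, F

Adjusting effective dates: B missed the 20-day window (158 days after the deed), so its recording date stands; F is treated as recorded 2018-06-26, the work-commencement date.
D, as an HOA assessment lien, has superpriority and ranks first.
The other liens, earliest effective date first: F (2018-06-26), E (2018-08-30), A (2018-12-23), B (2019-02-14), G (2019-05-28), C (2019-06-03).
Because F would otherwise rank above C, the subordination swaps them.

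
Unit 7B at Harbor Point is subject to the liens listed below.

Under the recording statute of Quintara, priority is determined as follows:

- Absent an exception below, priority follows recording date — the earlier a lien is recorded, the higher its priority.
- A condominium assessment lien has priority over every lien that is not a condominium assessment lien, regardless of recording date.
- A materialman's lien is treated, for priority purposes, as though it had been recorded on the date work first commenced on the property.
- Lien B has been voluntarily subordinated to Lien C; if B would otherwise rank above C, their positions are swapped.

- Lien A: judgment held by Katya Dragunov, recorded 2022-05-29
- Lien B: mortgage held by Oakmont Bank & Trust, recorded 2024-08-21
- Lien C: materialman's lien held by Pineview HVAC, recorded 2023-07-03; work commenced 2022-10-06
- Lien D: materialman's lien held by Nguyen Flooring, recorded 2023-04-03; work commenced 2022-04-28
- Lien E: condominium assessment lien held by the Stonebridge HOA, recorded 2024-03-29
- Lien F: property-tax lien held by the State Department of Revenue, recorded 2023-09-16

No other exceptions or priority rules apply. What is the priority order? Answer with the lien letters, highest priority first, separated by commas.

Effective dates: C is treated as recorded 2022-10-06, the work-commencement date; D relates back to 2022-04-28 (work commenced).
E is a condominium assessment lien and takes priority over every other lien.
The other liens, earliest effective date first: D (2022-04-28), A (2022-05-29), C (2022-10-06), F (2023-09-16), B (2024-08-21).
B is already junior to C, so the subordination agreement changes nothing.

E, D, A, C, F, B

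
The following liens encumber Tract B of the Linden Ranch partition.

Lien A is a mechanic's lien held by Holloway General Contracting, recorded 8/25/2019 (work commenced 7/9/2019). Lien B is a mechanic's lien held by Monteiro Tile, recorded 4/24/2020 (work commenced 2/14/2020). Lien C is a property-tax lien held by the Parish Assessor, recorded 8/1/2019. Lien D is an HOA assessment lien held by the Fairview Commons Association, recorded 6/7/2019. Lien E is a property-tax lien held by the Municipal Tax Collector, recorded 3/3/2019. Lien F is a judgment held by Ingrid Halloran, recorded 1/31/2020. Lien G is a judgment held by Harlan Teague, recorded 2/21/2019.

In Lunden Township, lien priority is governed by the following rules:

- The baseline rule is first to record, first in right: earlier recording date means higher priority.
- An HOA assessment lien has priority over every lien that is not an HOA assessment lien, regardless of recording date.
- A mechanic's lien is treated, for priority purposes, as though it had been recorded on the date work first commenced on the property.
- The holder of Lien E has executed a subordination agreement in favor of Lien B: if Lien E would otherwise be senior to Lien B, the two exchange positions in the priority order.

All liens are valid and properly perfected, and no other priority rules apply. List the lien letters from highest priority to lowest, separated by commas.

First, effective dates: A relates back to 7/9/2019 (work commenced); B relates back to 2/14/2020 (work commenced).
D is an HOA assessment lien and takes priority over every other lien.
Among the remaining liens, by effective date: G (2/21/2019), E (3/3/2019), A (7/9/2019), C (8/1/2019), F (1/31/2020), B (2/14/2020).
E would otherwise be senior to B, so under the subordination agreement E and B exchange positions.

D, G, B, A, C, F, E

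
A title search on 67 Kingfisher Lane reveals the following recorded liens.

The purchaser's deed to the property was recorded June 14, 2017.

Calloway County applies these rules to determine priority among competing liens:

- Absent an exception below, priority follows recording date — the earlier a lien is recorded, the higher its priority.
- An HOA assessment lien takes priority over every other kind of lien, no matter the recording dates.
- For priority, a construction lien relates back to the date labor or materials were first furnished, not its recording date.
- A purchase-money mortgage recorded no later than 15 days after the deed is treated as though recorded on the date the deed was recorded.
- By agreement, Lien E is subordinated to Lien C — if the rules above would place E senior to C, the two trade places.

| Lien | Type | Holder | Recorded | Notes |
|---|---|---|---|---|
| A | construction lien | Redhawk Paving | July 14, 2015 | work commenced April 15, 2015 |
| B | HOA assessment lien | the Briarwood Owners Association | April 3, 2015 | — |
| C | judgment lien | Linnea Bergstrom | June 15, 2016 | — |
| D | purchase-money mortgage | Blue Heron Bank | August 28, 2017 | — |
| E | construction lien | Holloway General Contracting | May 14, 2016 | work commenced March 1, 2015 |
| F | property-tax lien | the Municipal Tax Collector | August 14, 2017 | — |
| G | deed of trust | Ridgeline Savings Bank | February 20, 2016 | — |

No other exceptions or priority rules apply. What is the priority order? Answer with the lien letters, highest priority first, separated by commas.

B, C, A, G, E, F, D

First, effective dates: A is treated as recorded April 15, 2015, the work-commencement date; D was recorded 75 days after the deed, outside the 15-day window, so it keeps its recording date; E relates back to March 1, 2015 (work commenced).
B, as an HOA assessment lien, has superpriority and ranks first.
Remaining liens by effective date: E (March 1, 2015), A (April 15, 2015), G (February 20, 2016), C (June 15, 2016), F (August 14, 2017), D (August 28, 2017).
E would otherwise be senior to C, so under the subordination agreement E and C exchange positions.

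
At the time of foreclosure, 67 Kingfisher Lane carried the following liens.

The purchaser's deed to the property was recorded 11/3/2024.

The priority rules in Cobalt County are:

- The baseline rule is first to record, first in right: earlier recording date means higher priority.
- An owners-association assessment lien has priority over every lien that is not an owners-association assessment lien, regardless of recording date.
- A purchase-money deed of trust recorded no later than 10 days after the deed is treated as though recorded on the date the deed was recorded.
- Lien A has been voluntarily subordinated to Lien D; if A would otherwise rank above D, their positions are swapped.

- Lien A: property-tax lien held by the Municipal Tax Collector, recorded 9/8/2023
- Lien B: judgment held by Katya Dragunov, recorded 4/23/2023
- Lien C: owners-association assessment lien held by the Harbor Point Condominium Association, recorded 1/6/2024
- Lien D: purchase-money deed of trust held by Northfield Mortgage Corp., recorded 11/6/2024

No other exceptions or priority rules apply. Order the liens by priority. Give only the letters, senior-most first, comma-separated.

C, B, D, A

First, effective dates: D relates back to the deed date 11/3/2024.
C is an owners-association assessment lien, so it outranks all other liens regardless of date.
Among the remaining liens, by effective date: B (4/23/2023), A (9/8/2023), D (11/3/2024).
The subordination applies — A was senior to D — so A and D swap.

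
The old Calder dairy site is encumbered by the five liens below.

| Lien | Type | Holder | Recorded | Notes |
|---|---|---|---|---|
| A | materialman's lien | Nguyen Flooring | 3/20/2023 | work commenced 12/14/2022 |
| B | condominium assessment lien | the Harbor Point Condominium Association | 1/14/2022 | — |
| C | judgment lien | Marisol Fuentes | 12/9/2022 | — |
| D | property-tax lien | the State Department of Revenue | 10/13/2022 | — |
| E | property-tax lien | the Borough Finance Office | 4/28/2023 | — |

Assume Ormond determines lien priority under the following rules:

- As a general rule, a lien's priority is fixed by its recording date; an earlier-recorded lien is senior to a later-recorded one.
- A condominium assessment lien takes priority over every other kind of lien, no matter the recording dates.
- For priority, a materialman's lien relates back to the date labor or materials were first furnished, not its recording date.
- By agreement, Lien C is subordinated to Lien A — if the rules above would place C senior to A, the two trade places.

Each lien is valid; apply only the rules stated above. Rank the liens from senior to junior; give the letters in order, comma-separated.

B, D, A, C, E

First, effective dates: A is treated as recorded 12/14/2022, the work-commencement date.
B, as a condominium assessment lien, has superpriority and ranks first.
Ordering the rest by effective date: D (10/13/2022), C (12/9/2022), A (12/14/2022), E (4/28/2023).
C is senior to A before the subordination, so the two trade places.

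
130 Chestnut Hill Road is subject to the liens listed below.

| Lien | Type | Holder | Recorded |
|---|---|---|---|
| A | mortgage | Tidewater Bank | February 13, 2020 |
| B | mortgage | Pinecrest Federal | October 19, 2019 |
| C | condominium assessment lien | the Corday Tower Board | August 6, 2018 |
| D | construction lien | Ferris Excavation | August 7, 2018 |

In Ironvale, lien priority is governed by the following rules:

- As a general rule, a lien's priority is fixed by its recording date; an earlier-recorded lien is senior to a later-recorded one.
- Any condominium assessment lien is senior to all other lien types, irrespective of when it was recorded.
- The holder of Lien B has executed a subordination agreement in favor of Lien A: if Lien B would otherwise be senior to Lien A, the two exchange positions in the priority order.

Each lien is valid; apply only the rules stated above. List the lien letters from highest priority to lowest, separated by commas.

C, D, A, B

C is a condominium assessment lien and takes priority over every other lien.
Ordering the rest by effective date: D (August 7, 2018), B (October 19, 2019), A (February 13, 2020).
B would otherwise be senior to A, so under the subordination agreement B and A exchange positions.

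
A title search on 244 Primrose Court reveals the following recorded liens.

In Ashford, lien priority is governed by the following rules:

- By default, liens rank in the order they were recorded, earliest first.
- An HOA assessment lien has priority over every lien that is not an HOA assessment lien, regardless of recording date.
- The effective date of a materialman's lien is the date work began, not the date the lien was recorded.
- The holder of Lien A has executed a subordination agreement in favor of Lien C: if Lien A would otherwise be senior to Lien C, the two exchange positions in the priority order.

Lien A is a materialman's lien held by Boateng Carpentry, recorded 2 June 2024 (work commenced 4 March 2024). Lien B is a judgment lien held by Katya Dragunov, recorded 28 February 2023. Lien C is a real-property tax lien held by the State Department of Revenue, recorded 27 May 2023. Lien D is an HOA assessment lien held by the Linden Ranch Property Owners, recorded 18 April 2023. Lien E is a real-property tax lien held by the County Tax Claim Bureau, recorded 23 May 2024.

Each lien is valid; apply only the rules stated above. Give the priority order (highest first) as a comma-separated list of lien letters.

D, B, C, A, E

Effective dates: A is treated as recorded 4 March 2024, the work-commencement date.
D is an HOA assessment lien and takes priority over every other lien.
The other liens, earliest effective date first: B (28 February 2023), C (27 May 2023), A (4 March 2024), E (23 May 2024).
A is already junior to C, so the subordination agreement changes nothing.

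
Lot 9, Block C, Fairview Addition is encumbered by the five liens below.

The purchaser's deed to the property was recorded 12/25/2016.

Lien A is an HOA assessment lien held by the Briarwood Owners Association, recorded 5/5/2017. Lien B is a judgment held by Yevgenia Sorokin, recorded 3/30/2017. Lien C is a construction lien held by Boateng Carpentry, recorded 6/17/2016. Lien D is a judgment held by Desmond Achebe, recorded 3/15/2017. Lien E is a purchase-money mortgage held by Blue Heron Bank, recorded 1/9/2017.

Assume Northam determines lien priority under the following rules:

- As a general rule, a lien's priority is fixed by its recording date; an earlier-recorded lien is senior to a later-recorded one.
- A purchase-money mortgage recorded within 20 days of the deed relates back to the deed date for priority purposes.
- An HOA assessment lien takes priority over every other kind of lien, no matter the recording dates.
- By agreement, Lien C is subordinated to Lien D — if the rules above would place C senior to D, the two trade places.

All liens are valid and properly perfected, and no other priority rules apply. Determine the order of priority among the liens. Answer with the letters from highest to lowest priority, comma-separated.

A, D, E, C, B

Effective dates: E was recorded within the 20-day window, so its effective date is the deed date 12/25/2016.
As an HOA assessment lien, A is senior to every other lien.
Ordering the rest by effective date: C (6/17/2016), E (12/25/2016), D (3/15/2017), B (3/30/2017).
C would otherwise be senior to D, so under the subordination agreement C and D exchange positions.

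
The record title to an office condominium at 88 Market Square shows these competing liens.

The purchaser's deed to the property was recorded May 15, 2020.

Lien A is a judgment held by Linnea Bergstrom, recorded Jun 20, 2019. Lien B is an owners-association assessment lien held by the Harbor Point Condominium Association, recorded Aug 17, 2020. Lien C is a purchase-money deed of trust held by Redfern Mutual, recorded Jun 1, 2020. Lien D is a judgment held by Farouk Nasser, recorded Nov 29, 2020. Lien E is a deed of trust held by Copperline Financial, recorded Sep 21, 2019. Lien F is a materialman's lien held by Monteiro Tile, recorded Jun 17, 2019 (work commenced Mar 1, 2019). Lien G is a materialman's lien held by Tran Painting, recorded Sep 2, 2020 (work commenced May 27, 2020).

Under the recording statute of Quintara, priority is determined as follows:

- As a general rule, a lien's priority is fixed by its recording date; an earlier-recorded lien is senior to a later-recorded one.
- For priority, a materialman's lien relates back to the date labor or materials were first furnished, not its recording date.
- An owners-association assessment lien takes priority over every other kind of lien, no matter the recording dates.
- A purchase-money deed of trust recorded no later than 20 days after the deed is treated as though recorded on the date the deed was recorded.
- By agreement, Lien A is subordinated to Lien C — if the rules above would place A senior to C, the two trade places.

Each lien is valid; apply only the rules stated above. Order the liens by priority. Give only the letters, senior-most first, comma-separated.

B, F, C, E, A, G, D

Adjusting effective dates: C was recorded within the 20-day window, so its effective date is the deed date May 15, 2020; F's effective date is Mar 1, 2019, when work began; G's effective date is May 27, 2020, when work began.
B is an owners-association assessment lien, so it outranks all other liens regardless of date.
Ordering the rest by effective date: F (Mar 1, 2019), A (Jun 20, 2019), E (Sep 21, 2019), C (May 15, 2020), G (May 27, 2020), D (Nov 29, 2020).
The subordination applies — A was senior to C — so A and C swap.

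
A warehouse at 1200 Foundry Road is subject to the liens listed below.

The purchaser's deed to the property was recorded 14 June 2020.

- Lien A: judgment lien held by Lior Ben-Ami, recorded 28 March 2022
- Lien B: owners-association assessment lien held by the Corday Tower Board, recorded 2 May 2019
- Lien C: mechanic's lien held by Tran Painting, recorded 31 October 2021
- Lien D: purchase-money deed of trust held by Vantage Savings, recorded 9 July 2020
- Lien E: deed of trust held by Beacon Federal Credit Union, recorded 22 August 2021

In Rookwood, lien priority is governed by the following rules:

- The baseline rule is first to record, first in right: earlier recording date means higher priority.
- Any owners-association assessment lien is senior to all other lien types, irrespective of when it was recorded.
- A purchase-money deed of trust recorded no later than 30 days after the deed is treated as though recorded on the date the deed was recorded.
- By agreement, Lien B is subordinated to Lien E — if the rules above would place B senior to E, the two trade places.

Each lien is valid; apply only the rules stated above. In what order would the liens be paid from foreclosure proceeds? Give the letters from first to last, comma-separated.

Adjusting effective dates: D relates back to the deed date 14 June 2020.
B is an owners-association assessment lien, so it outranks all other liens regardless of date.
Remaining liens by effective date: D (14 June 2020), E (22 August 2021), C (31 October 2021), A (28 March 2022).
B is senior to E before the subordination, so the two trade places.

E, D, B, C, A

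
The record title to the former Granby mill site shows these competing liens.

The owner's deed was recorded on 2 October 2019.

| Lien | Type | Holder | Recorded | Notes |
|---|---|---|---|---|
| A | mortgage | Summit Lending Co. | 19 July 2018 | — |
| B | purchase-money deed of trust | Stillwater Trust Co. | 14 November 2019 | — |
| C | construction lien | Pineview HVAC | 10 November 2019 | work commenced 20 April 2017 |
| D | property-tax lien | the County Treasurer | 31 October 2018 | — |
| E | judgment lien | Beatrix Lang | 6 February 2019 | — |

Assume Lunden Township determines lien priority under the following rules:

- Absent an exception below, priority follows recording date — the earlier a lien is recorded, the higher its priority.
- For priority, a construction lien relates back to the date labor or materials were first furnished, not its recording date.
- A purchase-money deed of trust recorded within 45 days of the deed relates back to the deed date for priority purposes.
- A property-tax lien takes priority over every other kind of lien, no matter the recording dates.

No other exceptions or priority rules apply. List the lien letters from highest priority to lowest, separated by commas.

First, effective dates: B's effective date is the deed date, 2 October 2019; C is treated as recorded 20 April 2017, the work-commencement date.
As a property-tax lien, D is senior to every other lien.
Ordering the rest by effective date: C (20 April 2017), A (19 July 2018), E (6 February 2019), B (2 October 2019).

D, C, A, E, B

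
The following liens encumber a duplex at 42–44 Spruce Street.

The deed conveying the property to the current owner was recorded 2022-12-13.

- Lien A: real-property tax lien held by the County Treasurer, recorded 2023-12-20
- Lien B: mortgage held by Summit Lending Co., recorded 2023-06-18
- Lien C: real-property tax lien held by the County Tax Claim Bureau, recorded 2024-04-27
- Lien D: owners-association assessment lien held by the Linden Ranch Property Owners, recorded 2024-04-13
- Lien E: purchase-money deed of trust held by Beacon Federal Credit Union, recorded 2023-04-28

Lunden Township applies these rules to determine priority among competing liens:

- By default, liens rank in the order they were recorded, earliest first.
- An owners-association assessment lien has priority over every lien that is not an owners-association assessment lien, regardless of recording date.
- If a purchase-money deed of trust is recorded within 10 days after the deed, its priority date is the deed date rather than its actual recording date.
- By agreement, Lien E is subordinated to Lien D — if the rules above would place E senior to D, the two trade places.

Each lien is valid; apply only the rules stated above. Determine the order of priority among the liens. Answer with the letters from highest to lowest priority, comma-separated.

Effective dates: E missed the 10-day window (136 days after the deed), so its recording date stands.
As an owners-association assessment lien, D is senior to every other lien.
Among the remaining liens, by effective date: E (2023-04-28), B (2023-06-18), A (2023-12-20), C (2024-04-27).
E is already junior to D, so the subordination agreement changes nothing.

D, E, B, A, C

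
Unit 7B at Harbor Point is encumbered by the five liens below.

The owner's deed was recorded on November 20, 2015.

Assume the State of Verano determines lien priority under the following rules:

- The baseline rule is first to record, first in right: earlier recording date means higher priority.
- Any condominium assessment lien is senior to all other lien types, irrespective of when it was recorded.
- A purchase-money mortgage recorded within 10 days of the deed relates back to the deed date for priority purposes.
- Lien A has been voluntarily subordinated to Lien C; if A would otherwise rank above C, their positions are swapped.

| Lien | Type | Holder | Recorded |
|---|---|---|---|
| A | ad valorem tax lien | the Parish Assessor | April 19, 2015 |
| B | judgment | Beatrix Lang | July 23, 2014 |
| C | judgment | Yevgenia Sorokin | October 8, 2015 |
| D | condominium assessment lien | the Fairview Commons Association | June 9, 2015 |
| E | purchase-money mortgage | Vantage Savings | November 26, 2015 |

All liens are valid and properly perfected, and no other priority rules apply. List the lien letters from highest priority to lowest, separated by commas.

Effective dates after the stated exceptions: E relates back to the deed date November 20, 2015.
D is a condominium assessment lien and takes priority over every other lien.
The other liens, earliest effective date first: B (July 23, 2014), A (April 19, 2015), C (October 8, 2015), E (November 20, 2015).
Because A would otherwise rank above C, the subordination swaps them.

D, B, C, A, E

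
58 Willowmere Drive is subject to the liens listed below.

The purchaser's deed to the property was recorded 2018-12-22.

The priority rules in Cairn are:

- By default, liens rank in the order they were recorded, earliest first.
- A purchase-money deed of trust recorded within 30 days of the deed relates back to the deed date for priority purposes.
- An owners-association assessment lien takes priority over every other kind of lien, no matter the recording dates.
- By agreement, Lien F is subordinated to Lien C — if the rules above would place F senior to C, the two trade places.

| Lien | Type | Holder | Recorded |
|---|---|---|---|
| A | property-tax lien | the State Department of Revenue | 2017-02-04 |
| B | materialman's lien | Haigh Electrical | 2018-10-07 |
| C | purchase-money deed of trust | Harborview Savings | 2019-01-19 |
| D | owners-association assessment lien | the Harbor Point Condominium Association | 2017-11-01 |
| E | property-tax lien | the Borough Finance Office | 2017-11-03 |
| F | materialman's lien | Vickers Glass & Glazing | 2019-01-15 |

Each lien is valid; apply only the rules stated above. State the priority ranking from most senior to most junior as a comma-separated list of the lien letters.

Effective dates after the stated exceptions: C was recorded within the 30-day window, so its effective date is the deed date 2018-12-22.
D, as an owners-association assessment lien, has superpriority and ranks first.
Remaining liens by effective date: A (2017-02-04), E (2017-11-03), B (2018-10-07), C (2018-12-22), F (2019-01-15).
F is already junior to C, so the subordination agreement changes nothing.

D, A, E, B, C, F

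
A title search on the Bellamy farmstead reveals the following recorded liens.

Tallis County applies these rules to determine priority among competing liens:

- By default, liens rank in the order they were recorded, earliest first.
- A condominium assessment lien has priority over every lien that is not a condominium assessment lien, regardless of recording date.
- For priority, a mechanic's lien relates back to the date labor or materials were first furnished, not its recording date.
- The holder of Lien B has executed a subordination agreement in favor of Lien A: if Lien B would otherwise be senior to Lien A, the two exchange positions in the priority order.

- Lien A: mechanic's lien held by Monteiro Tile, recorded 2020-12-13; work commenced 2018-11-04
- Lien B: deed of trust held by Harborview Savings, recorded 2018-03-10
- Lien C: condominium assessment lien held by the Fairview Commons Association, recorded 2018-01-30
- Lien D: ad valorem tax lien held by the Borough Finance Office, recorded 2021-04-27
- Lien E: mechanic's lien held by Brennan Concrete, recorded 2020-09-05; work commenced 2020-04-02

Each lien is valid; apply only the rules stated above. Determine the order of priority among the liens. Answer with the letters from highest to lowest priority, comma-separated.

C, A, B, E, D

Effective dates: A is treated as recorded 2018-11-04, the work-commencement date; E relates back to 2020-04-02 (work commenced).
C is a condominium assessment lien and takes priority over every other lien.
Ordering the rest by effective date: B (2018-03-10), A (2018-11-04), E (2020-04-02), D (2021-04-27).
Because B would otherwise rank above A, the subordination swaps them.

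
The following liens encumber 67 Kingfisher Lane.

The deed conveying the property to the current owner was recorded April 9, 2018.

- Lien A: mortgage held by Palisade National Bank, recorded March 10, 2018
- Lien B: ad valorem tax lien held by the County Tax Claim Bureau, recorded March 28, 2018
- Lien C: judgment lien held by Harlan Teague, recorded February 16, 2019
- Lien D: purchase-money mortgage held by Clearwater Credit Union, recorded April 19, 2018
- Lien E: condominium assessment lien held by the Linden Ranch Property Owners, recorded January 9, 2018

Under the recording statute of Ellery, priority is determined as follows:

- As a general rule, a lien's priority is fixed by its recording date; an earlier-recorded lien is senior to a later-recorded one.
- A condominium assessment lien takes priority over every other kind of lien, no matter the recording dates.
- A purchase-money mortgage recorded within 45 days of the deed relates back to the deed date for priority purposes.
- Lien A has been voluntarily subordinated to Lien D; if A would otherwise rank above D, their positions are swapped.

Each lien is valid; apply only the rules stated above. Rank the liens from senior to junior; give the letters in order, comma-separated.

Effective dates after the stated exceptions: D's effective date is the deed date, April 9, 2018.
E is a condominium assessment lien and takes priority over every other lien.
The other liens, earliest effective date first: A (March 10, 2018), B (March 28, 2018), D (April 9, 2018), C (February 16, 2019).
A is senior to D before the subordination, so the two trade places.

E, D, B, A, C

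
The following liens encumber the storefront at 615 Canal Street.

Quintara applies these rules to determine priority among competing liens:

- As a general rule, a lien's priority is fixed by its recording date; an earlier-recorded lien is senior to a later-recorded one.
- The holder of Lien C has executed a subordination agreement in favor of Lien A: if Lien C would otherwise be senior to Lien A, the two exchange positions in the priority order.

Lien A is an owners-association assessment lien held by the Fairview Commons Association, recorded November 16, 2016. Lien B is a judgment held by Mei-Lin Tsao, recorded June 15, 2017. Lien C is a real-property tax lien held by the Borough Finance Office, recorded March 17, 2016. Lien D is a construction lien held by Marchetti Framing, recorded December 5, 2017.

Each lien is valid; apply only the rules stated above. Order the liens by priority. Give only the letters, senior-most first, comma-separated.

A, C, B, D

Sorted by effective date: C (March 17, 2016), A (November 16, 2016), B (June 15, 2017), D (December 5, 2017).
The subordination applies — C was senior to A — so C and A swap.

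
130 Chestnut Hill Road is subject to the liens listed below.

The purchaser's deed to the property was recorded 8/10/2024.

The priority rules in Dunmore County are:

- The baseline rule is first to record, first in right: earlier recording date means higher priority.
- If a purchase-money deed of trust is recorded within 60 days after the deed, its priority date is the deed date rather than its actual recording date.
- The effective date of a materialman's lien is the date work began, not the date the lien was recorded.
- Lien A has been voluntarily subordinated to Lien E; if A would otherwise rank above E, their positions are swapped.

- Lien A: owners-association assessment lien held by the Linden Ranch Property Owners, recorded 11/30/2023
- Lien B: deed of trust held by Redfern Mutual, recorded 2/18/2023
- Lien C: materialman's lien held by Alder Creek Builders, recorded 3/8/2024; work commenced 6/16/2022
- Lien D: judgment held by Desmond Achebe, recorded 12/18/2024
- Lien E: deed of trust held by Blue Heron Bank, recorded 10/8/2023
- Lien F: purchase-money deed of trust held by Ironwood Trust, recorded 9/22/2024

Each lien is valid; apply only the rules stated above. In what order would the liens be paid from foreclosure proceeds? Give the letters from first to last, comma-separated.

First, effective dates: C is treated as recorded 6/16/2022, the work-commencement date; F was recorded within the 60-day window, so its effective date is the deed date 8/10/2024.
Ordering by effective date: C (6/16/2022), B (2/18/2023), E (10/8/2023), A (11/30/2023), F (8/10/2024), D (12/18/2024).
Since A is not senior to E, the subordination leaves the order unchanged.

C, B, E, A, F, D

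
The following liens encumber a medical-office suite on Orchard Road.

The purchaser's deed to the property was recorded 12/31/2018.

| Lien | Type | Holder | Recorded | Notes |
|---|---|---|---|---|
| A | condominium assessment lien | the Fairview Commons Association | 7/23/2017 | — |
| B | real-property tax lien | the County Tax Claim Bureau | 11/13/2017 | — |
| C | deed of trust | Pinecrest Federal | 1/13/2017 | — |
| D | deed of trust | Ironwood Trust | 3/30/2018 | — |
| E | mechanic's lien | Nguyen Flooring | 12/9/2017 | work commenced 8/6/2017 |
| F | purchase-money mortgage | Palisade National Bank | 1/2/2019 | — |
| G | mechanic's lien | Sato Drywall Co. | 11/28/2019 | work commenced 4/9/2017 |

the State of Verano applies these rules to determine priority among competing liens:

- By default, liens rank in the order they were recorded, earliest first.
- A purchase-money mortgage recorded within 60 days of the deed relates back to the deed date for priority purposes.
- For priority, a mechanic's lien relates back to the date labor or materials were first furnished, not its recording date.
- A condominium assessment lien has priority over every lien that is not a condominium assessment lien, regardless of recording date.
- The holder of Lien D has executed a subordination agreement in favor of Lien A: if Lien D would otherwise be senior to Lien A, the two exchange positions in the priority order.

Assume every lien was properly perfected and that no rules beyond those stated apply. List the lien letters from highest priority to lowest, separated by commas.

A, C, G, E, B, D, F

First, effective dates: E is treated as recorded 8/6/2017, the work-commencement date; F's effective date is the deed date, 12/31/2018; G is treated as recorded 4/9/2017, the work-commencement date.
As a condominium assessment lien, A is senior to every other lien.
Ordering the rest by effective date: C (1/13/2017), G (4/9/2017), E (8/6/2017), B (11/13/2017), D (3/30/2018), F (12/31/2018).
D already ranks below A; the subordination has no effect.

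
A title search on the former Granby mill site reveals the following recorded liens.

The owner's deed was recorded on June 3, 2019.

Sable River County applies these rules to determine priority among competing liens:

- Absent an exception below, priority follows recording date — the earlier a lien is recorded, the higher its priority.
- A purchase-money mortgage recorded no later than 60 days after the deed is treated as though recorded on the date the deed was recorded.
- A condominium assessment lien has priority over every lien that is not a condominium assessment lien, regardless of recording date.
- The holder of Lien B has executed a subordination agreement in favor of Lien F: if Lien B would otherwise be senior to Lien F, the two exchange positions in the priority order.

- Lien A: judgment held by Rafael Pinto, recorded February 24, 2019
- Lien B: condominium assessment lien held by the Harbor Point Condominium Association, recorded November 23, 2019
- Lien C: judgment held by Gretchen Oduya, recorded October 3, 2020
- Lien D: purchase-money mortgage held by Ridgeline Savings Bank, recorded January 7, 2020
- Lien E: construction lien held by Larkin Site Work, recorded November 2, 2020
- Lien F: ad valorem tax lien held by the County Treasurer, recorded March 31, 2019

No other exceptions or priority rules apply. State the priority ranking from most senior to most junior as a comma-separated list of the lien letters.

F, A, B, D, C, E

First, effective dates: D was recorded 218 days after the deed, outside the 60-day window, so it keeps its recording date.
B, as a condominium assessment lien, has superpriority and ranks first.
Among the remaining liens, by effective date: A (February 24, 2019), F (March 31, 2019), D (January 7, 2020), C (October 3, 2020), E (November 2, 2020).
B would otherwise be senior to F, so under the subordination agreement B and F exchange positions.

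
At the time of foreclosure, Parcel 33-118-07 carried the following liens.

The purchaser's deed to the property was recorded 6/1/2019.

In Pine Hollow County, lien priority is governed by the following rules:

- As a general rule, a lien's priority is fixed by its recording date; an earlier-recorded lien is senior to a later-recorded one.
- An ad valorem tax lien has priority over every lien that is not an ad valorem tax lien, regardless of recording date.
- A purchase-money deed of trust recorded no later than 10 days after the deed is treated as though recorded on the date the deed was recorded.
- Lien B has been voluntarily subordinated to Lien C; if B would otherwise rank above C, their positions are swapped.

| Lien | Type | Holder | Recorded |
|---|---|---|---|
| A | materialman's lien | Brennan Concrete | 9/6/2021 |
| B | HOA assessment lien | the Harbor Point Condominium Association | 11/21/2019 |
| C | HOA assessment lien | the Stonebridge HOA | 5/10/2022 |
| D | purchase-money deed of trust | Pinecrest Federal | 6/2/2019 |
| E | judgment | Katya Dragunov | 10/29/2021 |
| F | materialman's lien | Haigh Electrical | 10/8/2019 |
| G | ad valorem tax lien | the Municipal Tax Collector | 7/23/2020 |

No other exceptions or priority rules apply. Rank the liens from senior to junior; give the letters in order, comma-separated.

First, effective dates: D relates back to the deed date 6/1/2019.
G is an ad valorem tax lien, so it outranks all other liens regardless of date.
Ordering the rest by effective date: D (6/1/2019), F (10/8/2019), B (11/21/2019), A (9/6/2021), E (10/29/2021), C (5/10/2022).
B would otherwise be senior to C, so under the subordination agreement B and C exchange positions.

G, D, F, C, A, E, B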